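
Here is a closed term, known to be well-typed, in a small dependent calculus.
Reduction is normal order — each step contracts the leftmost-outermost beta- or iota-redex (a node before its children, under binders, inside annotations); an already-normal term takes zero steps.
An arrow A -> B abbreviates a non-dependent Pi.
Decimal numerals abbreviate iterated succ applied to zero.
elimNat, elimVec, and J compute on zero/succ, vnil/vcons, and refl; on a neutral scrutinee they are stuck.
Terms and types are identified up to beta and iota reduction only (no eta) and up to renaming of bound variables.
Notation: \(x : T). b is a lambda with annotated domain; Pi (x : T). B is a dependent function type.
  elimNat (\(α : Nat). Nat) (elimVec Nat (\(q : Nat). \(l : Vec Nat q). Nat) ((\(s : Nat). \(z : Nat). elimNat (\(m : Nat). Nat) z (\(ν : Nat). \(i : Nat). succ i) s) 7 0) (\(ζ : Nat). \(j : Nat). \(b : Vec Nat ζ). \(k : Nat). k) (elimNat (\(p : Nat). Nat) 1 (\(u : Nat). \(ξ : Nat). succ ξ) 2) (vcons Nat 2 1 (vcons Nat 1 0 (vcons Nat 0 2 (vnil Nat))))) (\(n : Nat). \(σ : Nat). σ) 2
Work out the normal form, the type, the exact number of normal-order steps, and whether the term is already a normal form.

normal form:
  7
inferred type:
  Nat
reduction steps (normal order): 47
already normal: no
first contracted redex: an elimNat iota-redex


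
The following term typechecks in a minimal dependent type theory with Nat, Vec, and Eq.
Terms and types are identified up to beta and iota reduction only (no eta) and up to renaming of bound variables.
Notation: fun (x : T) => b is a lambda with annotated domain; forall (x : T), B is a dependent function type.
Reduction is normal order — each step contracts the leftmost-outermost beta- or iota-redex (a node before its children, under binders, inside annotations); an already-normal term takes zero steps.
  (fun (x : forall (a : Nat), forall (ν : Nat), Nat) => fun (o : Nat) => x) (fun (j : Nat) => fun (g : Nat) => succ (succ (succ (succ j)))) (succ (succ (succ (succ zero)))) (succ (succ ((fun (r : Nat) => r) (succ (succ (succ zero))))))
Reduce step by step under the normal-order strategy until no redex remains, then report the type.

normal-order reduction sequence:
  (fun (x : forall (a : Nat), forall (ν : Nat), Nat) => fun (o : Nat) => x) (fun (j : Nat) => fun (g : Nat) => succ (succ (succ (succ j)))) (succ (succ (succ (succ zero)))) (succ (succ ((fun (r : Nat) => r) (succ (succ (succ zero))))))
  ~> (fun (x : Nat) => fun (a : Nat) => fun (ν : Nat) => succ (succ (succ (succ a)))) (succ (succ (succ (succ zero)))) (succ (succ ((fun (o : Nat) => o) (succ (succ (succ zero))))))
  ~> (fun (x : Nat) => fun (a : Nat) => succ (succ (succ (succ x)))) (succ (succ ((fun (ν : Nat) => ν) (succ (succ (succ zero))))))
  ~> fun (x : Nat) => succ (succ (succ (succ (succ (succ ((fun (a : Nat) => a) (succ (succ (succ zero)))))))))
  ~> fun (x : Nat) => succ (succ (succ (succ (succ (succ (succ (succ (succ zero))))))))
type:
  forall (x : Nat), Nat


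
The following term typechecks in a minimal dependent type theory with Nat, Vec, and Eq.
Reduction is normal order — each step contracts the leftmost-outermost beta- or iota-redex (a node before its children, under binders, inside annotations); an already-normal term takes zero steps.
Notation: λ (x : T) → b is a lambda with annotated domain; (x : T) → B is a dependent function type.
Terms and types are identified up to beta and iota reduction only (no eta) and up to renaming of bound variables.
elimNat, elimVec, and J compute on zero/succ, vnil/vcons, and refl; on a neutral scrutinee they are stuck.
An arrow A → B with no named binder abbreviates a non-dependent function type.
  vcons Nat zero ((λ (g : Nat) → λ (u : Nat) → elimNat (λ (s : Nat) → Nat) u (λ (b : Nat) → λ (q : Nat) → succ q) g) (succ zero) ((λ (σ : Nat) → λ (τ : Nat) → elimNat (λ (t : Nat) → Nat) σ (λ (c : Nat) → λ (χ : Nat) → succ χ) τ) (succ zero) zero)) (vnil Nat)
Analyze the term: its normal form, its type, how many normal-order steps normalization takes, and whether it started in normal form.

normal form:
  vcons Nat zero (succ (succ zero)) (vnil Nat)
the term's type:
  Vec Nat (succ zero)
reduction steps (normal order): 9
already normal: no
first contracted redex: a beta-redex


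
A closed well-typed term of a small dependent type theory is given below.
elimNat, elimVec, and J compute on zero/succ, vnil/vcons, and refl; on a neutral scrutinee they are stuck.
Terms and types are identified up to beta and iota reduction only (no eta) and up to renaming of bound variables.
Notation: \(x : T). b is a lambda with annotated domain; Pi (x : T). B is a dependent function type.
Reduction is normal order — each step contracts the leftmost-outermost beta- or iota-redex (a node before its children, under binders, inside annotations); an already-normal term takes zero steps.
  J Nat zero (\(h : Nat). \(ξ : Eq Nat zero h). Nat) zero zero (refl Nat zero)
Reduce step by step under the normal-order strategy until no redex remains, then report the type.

reduction (normal order):
  J Nat zero (\(h : Nat). \(ξ : Eq Nat zero h). Nat) zero zero (refl Nat zero)
  ~> zero
the term's type:
  Nat


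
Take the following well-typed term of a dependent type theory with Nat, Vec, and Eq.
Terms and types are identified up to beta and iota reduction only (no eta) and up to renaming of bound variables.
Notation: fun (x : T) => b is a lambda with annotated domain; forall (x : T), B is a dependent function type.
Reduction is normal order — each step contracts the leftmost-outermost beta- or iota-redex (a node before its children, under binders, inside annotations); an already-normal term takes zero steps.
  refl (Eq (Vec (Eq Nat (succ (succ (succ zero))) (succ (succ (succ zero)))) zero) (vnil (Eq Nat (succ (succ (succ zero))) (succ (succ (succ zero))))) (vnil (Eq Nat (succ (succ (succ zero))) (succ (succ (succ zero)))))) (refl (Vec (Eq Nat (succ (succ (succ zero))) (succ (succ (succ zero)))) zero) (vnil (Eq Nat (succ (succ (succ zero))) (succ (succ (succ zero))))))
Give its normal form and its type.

normal form:
  refl (Eq (Vec (Eq Nat (succ (succ (succ zero))) (succ (succ (succ zero)))) zero) (vnil (Eq Nat (succ (succ (succ zero))) (succ (succ (succ zero))))) (vnil (Eq Nat (succ (succ (succ zero))) (succ (succ (succ zero)))))) (refl (Vec (Eq Nat (succ (succ (succ zero))) (succ (succ (succ zero)))) zero) (vnil (Eq Nat (succ (succ (succ zero))) (succ (succ (succ zero))))))
the term's type:
  Eq (Eq (Vec (Eq Nat (succ (succ (succ zero))) (succ (succ (succ zero)))) zero) (vnil (Eq Nat (succ (succ (succ zero))) (succ (succ (succ zero))))) (vnil (Eq Nat (succ (succ (succ zero))) (succ (succ (succ zero)))))) (refl (Vec (Eq Nat (succ (succ (succ zero))) (succ (succ (succ zero)))) zero) (vnil (Eq Nat (succ (succ (succ zero))) (succ (succ (succ zero)))))) (refl (Vec (Eq Nat (succ (succ (succ zero))) (succ (succ (succ zero)))) zero) (vnil (Eq Nat (succ (succ (succ zero))) (succ (succ (succ zero))))))
observation: no redex remains anywhere in the term; it is its own normal form.


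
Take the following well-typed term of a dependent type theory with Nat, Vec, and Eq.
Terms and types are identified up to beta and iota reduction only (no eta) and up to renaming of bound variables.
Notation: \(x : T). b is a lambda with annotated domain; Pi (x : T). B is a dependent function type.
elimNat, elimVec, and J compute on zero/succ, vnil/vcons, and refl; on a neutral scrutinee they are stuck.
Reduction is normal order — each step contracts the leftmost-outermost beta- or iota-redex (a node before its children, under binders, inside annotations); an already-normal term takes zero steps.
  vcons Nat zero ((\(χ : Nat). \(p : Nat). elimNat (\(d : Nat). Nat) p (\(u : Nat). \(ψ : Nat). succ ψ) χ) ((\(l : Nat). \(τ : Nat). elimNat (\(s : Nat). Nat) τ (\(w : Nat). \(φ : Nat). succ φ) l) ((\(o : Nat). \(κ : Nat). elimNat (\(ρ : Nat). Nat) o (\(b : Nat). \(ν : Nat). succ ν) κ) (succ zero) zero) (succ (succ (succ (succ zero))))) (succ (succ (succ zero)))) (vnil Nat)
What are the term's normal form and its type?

resulting normal form:
  vcons Nat zero (succ (succ (succ (succ (succ (succ (succ (succ zero)))))))) (vnil Nat)
type:
  Vec Nat (succ zero)
observation: the leftmost-outermost redex is a beta-redex, and normalization takes 27 steps.


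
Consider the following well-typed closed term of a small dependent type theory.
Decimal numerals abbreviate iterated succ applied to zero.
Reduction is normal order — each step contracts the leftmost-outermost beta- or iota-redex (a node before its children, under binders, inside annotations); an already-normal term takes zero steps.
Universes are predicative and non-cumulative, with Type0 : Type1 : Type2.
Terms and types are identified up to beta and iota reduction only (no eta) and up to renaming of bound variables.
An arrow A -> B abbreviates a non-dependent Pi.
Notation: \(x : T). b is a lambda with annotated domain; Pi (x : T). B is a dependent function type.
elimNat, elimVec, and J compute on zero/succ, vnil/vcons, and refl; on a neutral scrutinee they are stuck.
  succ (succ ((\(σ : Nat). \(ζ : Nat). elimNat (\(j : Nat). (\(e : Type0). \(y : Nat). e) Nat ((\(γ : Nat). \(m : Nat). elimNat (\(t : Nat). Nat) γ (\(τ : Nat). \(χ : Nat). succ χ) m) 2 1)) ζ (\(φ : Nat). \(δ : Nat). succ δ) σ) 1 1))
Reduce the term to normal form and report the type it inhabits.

reduced normal form:
  4
inferred type:
  Nat


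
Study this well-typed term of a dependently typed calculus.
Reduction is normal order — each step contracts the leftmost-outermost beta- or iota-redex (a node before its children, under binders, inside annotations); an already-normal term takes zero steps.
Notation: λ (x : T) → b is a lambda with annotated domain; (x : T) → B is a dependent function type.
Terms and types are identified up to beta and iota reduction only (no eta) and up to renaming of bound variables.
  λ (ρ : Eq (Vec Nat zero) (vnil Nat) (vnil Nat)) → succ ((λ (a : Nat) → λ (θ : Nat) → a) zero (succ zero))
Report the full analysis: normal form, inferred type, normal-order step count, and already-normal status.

resulting normal form:
  λ (ρ : Eq (Vec Nat zero) (vnil Nat) (vnil Nat)) → succ zero
the term's type:
  (ρ : Eq (Vec Nat zero) (vnil Nat) (vnil Nat)) → Nat
reduction steps (normal order): 2
already normal: no
first redex: a beta-redex


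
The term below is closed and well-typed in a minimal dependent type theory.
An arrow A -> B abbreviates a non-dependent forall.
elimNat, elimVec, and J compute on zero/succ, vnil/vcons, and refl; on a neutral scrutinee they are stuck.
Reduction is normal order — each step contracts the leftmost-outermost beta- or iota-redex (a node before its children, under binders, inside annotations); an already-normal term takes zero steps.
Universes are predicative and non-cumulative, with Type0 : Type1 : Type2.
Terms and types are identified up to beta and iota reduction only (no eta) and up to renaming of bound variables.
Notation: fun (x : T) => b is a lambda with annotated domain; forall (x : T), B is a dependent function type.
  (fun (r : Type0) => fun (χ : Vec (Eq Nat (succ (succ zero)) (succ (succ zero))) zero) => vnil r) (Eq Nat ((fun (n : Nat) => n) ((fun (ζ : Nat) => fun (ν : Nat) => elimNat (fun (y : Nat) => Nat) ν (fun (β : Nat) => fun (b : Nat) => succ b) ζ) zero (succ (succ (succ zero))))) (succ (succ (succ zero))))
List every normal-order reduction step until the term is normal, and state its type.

normal-order reduction:
  (fun (r : Type0) => fun (χ : Vec (Eq Nat (succ (succ zero)) (succ (succ zero))) zero) => vnil r) (Eq Nat ((fun (n : Nat) => n) ((fun (ζ : Nat) => fun (ν : Nat) => elimNat (fun (y : Nat) => Nat) ν (fun (β : Nat) => fun (b : Nat) => succ b) ζ) zero (succ (succ (succ zero))))) (succ (succ (succ zero))))
  ~> fun (r : Vec (Eq Nat (succ (succ zero)) (succ (succ zero))) zero) => vnil (Eq Nat ((fun (χ : Nat) => χ) ((fun (n : Nat) => fun (ζ : Nat) => elimNat (fun (ν : Nat) => Nat) ζ (fun (y : Nat) => fun (β : Nat) => succ β) n) zero (succ (succ (succ zero))))) (succ (succ (succ zero))))
  ~> fun (r : Vec (Eq Nat (succ (succ zero)) (succ (succ zero))) zero) => vnil (Eq Nat ((fun (χ : Nat) => fun (n : Nat) => elimNat (fun (ζ : Nat) => Nat) n (fun (ν : Nat) => fun (y : Nat) => succ y) χ) zero (succ (succ (succ zero)))) (succ (succ (succ zero))))
  ~> fun (r : Vec (Eq Nat (succ (succ zero)) (succ (succ zero))) zero) => vnil (Eq Nat ((fun (χ : Nat) => elimNat (fun (n : Nat) => Nat) χ (fun (ζ : Nat) => fun (ν : Nat) => succ ν) zero) (succ (succ (succ zero)))) (succ (succ (succ zero))))
  ~> fun (r : Vec (Eq Nat (succ (succ zero)) (succ (succ zero))) zero) => vnil (Eq Nat (elimNat (fun (χ : Nat) => Nat) (succ (succ (succ zero))) (fun (n : Nat) => fun (ζ : Nat) => succ ζ) zero) (succ (succ (succ zero))))
  ~> fun (r : Vec (Eq Nat (succ (succ zero)) (succ (succ zero))) zero) => vnil (Eq Nat (succ (succ (succ zero))) (succ (succ (succ zero))))
the term's type:
  Vec (Eq Nat (succ (succ zero)) (succ (succ zero))) zero -> Vec (Eq Nat (succ (succ (succ zero))) (succ (succ (succ zero)))) zero


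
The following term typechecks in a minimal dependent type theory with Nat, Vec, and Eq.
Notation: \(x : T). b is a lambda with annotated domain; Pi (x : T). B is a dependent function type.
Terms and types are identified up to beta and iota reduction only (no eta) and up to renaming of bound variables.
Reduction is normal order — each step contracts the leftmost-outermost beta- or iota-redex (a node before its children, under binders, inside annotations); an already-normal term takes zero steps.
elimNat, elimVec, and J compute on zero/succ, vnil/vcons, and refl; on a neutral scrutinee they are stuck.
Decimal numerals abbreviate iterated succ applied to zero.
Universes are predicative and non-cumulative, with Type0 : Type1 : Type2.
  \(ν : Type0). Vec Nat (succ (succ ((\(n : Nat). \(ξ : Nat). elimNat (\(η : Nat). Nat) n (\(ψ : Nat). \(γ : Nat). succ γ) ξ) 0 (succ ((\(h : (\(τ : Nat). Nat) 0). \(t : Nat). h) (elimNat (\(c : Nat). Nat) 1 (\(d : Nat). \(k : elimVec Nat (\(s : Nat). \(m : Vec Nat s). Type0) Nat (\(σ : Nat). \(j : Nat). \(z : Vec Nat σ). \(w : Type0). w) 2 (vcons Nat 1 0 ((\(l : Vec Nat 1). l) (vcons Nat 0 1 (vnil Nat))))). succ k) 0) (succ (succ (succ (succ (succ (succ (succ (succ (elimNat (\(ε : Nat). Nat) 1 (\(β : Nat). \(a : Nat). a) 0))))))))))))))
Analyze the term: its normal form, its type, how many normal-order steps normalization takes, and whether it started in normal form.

reduced normal form:
  \(ν : Type0). Vec Nat 4
the term's type:
  Pi (ν : Type0). Type0
steps to reach normal form (normal order): 12
term was already normal: no
first redex: a beta-redex


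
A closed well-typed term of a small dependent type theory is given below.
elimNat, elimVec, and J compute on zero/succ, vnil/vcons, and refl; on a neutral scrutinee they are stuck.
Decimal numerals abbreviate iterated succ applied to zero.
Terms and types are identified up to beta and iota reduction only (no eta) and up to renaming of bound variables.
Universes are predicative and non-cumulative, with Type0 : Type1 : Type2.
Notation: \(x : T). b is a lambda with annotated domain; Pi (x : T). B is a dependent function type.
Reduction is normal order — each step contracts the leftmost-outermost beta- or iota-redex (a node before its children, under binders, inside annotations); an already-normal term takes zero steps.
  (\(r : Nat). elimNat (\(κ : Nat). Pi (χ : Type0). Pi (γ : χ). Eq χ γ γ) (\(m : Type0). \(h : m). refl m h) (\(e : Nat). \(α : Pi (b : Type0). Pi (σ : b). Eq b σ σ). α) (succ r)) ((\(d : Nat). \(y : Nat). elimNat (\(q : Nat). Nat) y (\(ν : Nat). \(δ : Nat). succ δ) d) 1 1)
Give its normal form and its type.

resulting normal form:
  \(r : Type0). \(κ : r). refl r κ
type:
  Pi (r : Type0). Pi (κ : r). Eq r κ κ


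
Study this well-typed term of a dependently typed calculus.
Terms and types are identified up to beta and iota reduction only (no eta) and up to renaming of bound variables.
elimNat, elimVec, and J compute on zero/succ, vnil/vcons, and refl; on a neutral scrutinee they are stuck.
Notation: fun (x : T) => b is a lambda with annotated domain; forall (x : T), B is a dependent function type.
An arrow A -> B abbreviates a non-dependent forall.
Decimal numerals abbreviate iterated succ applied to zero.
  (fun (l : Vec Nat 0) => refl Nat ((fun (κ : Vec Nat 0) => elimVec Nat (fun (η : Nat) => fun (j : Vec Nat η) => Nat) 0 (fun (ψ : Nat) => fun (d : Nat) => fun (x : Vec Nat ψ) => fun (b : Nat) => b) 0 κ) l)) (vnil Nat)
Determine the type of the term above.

type:
  Eq Nat 0 0


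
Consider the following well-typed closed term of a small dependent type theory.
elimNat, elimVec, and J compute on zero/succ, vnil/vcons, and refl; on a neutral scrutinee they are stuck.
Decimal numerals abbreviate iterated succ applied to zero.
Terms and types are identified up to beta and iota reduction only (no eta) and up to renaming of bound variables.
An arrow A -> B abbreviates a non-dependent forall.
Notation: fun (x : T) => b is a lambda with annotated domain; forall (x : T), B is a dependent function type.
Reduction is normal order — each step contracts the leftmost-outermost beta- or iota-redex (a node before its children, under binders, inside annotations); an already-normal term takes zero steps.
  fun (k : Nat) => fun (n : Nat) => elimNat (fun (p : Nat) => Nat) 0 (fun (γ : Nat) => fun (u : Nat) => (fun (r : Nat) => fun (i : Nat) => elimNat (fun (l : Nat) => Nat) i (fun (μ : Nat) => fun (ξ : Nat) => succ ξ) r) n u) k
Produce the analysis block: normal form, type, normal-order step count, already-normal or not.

reduced normal form:
  fun (k : Nat) => fun (n : Nat) => elimNat (fun (p : Nat) => Nat) 0 (fun (γ : Nat) => fun (u : Nat) => elimNat (fun (r : Nat) => Nat) u (fun (i : Nat) => fun (l : Nat) => succ l) n) k
the term's type:
  Nat -> Nat -> Nat
steps to reach normal form (normal order): 2
already normal: no
first contracted redex: a beta-redex


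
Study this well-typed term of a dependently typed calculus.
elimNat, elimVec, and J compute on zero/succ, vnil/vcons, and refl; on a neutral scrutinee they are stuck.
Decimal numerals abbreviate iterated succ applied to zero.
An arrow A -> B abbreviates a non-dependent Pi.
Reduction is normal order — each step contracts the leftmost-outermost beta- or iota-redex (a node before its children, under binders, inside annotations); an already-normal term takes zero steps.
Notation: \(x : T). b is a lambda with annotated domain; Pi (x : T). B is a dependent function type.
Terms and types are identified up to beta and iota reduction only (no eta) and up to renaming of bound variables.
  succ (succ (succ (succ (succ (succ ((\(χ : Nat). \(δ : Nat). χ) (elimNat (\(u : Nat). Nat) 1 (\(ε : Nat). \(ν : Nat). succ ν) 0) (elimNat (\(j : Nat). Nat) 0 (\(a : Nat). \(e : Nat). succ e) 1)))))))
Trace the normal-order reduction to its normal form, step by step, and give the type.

normal-order reduction sequence:
  succ (succ (succ (succ (succ (succ ((\(χ : Nat). \(δ : Nat). χ) (elimNat (\(u : Nat). Nat) 1 (\(ε : Nat). \(ν : Nat). succ ν) 0) (elimNat (\(j : Nat). Nat) 0 (\(a : Nat). \(e : Nat). succ e) 1)))))))
  ~> succ (succ (succ (succ (succ (succ ((\(χ : Nat). elimNat (\(δ : Nat). Nat) 1 (\(u : Nat). \(ε : Nat). succ ε) 0) (elimNat (\(ν : Nat). Nat) 0 (\(j : Nat). \(a : Nat). succ a) 1)))))))
  ~> succ (succ (succ (succ (succ (succ (elimNat (\(χ : Nat). Nat) 1 (\(δ : Nat). \(u : Nat). succ u) 0))))))
  ~> 7
the term's type:
  Nat


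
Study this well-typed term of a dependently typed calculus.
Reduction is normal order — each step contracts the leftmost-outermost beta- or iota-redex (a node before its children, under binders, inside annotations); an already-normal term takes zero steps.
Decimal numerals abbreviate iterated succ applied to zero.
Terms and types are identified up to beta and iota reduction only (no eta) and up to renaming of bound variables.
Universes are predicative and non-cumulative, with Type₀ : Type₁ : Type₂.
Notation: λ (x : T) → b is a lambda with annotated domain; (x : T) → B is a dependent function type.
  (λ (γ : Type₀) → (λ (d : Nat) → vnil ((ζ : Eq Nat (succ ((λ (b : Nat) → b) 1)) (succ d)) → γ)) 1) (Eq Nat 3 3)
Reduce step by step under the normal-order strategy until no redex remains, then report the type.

reduction (normal order):
  (λ (γ : Type₀) → (λ (d : Nat) → vnil ((ζ : Eq Nat (succ ((λ (b : Nat) → b) 1)) (succ d)) → γ)) 1) (Eq Nat 3 3)
  ~> (λ (γ : Nat) → vnil ((d : Eq Nat (succ ((λ (ζ : Nat) → ζ) 1)) (succ γ)) → Eq Nat 3 3)) 1
  ~> vnil ((γ : Eq Nat (succ ((λ (d : Nat) → d) 1)) 2) → Eq Nat 3 3)
  ~> vnil ((γ : Eq Nat 2 2) → Eq Nat 3 3)
type:
  Vec ((γ : Eq Nat 2 2) → Eq Nat 3 3) 0


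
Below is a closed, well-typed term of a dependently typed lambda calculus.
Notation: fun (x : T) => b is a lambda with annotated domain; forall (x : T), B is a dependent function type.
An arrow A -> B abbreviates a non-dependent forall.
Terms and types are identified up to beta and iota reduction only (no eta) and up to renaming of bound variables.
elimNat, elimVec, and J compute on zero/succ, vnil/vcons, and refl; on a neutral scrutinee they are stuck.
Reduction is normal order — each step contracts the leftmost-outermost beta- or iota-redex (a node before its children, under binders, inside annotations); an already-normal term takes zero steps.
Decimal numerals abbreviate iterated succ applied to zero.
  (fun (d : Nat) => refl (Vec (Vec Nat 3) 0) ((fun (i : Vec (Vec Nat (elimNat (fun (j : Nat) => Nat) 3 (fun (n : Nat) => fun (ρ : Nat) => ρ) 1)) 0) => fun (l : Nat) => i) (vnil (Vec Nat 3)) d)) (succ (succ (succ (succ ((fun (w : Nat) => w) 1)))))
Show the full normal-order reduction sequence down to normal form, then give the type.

normal-order reduction:
  (fun (d : Nat) => refl (Vec (Vec Nat 3) 0) ((fun (i : Vec (Vec Nat (elimNat (fun (j : Nat) => Nat) 3 (fun (n : Nat) => fun (ρ : Nat) => ρ) 1)) 0) => fun (l : Nat) => i) (vnil (Vec Nat 3)) d)) (succ (succ (succ (succ ((fun (w : Nat) => w) 1)))))
  ~> refl (Vec (Vec Nat 3) 0) ((fun (d : Vec (Vec Nat (elimNat (fun (i : Nat) => Nat) 3 (fun (j : Nat) => fun (n : Nat) => n) 1)) 0) => fun (ρ : Nat) => d) (vnil (Vec Nat 3)) (succ (succ (succ (succ ((fun (l : Nat) => l) 1))))))
  ~> refl (Vec (Vec Nat 3) 0) ((fun (d : Nat) => vnil (Vec Nat 3)) (succ (succ (succ (succ ((fun (i : Nat) => i) 1))))))
  ~> refl (Vec (Vec Nat 3) 0) (vnil (Vec Nat 3))
the term's type:
  Eq (Vec (Vec Nat 3) 0) (vnil (Vec Nat 3)) (vnil (Vec Nat 3))


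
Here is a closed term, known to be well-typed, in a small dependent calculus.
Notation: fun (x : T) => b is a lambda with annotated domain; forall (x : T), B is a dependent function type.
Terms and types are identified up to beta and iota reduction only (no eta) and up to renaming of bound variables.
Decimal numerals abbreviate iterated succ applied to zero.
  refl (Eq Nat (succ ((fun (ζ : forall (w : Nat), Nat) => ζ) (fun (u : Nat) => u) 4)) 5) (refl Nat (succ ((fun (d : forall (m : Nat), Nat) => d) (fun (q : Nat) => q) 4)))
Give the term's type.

inferred type:
  Eq (Eq Nat 5 5) (refl Nat 5) (refl Nat 5)


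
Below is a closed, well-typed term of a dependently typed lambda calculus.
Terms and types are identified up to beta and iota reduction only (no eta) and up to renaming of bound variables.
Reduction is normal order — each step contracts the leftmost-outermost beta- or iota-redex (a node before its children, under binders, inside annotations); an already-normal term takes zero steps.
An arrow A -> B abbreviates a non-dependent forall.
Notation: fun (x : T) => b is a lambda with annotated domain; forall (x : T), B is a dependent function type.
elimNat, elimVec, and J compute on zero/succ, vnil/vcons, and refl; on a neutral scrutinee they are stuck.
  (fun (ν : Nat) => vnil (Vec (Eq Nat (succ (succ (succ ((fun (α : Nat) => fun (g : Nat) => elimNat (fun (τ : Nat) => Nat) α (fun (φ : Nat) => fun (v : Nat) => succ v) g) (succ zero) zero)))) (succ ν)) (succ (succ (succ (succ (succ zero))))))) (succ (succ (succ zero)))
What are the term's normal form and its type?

reduced normal form:
  vnil (Vec (Eq Nat (succ (succ (succ (succ zero)))) (succ (succ (succ (succ zero))))) (succ (succ (succ (succ (succ zero))))))
inferred type:
  Vec (Vec (Eq Nat (succ (succ (succ (succ zero)))) (succ (succ (succ (succ zero))))) (succ (succ (succ (succ (succ zero)))))) zero
observation: 4 normal-order steps normalize the term, beginning with a beta-redex.


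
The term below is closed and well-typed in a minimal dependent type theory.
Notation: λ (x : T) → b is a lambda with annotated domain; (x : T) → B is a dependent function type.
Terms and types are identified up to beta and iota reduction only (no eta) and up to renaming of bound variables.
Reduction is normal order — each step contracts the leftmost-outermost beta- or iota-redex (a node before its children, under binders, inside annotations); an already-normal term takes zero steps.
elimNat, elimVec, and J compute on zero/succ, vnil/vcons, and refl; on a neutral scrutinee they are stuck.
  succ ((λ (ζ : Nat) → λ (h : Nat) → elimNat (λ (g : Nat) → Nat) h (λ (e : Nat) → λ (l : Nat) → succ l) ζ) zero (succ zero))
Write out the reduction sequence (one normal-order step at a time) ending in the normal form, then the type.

normal-order reduction sequence:
  succ ((λ (ζ : Nat) → λ (h : Nat) → elimNat (λ (g : Nat) → Nat) h (λ (e : Nat) → λ (l : Nat) → succ l) ζ) zero (succ zero))
  ~> succ ((λ (ζ : Nat) → elimNat (λ (h : Nat) → Nat) ζ (λ (g : Nat) → λ (e : Nat) → succ e) zero) (succ zero))
  ~> succ (elimNat (λ (ζ : Nat) → Nat) (succ zero) (λ (h : Nat) → λ (g : Nat) → succ g) zero)
  ~> succ (succ zero)
the term's type:
  Nat


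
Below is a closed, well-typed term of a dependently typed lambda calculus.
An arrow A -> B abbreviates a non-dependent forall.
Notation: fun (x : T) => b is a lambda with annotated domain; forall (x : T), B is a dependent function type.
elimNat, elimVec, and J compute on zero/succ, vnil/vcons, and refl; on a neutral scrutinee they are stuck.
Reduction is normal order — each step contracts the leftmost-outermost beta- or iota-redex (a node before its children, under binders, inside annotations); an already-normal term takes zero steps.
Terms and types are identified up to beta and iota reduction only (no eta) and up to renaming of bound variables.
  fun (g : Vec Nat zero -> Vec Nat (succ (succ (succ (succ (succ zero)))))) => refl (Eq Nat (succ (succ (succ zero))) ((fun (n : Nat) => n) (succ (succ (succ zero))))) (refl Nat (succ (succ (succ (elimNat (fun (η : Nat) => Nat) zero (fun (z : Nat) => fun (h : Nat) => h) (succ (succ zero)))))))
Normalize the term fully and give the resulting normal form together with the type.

normal form:
  fun (g : Vec Nat zero -> Vec Nat (succ (succ (succ (succ (succ zero)))))) => refl (Eq Nat (succ (succ (succ zero))) (succ (succ (succ zero)))) (refl Nat (succ (succ (succ zero))))
the term's type:
  (Vec Nat zero -> Vec Nat (succ (succ (succ (succ (succ zero)))))) -> Eq (Eq Nat (succ (succ (succ zero))) (succ (succ (succ zero)))) (refl Nat (succ (succ (succ zero)))) (refl Nat (succ (succ (succ zero))))
observation: 8 normal-order steps separate the term from its normal form.


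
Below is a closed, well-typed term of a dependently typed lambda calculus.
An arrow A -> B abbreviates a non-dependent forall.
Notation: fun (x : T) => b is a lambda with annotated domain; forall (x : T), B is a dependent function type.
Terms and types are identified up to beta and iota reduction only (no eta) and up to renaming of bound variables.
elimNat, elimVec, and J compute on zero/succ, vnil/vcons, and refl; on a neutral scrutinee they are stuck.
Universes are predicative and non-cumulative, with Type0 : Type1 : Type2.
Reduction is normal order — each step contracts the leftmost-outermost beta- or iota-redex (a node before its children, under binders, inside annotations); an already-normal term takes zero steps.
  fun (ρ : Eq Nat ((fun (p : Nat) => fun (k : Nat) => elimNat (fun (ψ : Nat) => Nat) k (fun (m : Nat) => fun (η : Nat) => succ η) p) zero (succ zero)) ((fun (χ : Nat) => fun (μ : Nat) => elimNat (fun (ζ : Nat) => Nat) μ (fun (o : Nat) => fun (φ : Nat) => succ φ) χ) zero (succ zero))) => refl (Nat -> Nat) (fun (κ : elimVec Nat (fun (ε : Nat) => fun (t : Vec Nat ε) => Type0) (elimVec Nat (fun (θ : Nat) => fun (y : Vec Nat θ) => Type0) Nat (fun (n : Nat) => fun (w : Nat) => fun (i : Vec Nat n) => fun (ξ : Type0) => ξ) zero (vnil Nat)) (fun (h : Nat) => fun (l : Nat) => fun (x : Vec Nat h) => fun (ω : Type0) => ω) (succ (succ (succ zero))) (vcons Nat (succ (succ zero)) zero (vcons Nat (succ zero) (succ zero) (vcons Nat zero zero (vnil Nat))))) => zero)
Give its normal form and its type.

resulting normal form:
  fun (ρ : Eq Nat (succ zero) (succ zero)) => refl (Nat -> Nat) (fun (p : Nat) => zero)
inferred type:
  Eq Nat (succ zero) (succ zero) -> Eq (Nat -> Nat) (fun (ρ : Nat) => zero) (fun (p : Nat) => zero)
observation: 23 normal-order steps separate the term from its normal form.


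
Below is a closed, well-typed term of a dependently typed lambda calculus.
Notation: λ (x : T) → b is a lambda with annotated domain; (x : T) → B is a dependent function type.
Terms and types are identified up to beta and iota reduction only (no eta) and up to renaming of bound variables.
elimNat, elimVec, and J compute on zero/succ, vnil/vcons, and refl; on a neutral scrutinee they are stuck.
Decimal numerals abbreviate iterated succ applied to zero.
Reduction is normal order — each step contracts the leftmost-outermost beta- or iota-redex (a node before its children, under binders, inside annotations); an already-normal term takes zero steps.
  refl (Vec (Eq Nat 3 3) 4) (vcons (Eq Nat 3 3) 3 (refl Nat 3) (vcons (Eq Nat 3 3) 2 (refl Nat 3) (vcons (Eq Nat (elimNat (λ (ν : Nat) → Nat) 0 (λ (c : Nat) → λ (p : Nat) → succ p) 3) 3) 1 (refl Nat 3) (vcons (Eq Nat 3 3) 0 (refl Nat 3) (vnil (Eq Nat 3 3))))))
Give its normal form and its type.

resulting normal form:
  refl (Vec (Eq Nat 3 3) 4) (vcons (Eq Nat 3 3) 3 (refl Nat 3) (vcons (Eq Nat 3 3) 2 (refl Nat 3) (vcons (Eq Nat 3 3) 1 (refl Nat 3) (vcons (Eq Nat 3 3) 0 (refl Nat 3) (vnil (Eq Nat 3 3))))))
the term's type:
  Eq (Vec (Eq Nat 3 3) 4) (vcons (Eq Nat 3 3) 3 (refl Nat 3) (vcons (Eq Nat 3 3) 2 (refl Nat 3) (vcons (Eq Nat 3 3) 1 (refl Nat 3) (vcons (Eq Nat 3 3) 0 (refl Nat 3) (vnil (Eq Nat 3 3)))))) (vcons (Eq Nat 3 3) 3 (refl Nat 3) (vcons (Eq Nat 3 3) 2 (refl Nat 3) (vcons (Eq Nat 3 3) 1 (refl Nat 3) (vcons (Eq Nat 3 3) 0 (refl Nat 3) (vnil (Eq Nat 3 3))))))
observation: contracting an elimNat iota-redex first, the term normalizes in 10 steps.


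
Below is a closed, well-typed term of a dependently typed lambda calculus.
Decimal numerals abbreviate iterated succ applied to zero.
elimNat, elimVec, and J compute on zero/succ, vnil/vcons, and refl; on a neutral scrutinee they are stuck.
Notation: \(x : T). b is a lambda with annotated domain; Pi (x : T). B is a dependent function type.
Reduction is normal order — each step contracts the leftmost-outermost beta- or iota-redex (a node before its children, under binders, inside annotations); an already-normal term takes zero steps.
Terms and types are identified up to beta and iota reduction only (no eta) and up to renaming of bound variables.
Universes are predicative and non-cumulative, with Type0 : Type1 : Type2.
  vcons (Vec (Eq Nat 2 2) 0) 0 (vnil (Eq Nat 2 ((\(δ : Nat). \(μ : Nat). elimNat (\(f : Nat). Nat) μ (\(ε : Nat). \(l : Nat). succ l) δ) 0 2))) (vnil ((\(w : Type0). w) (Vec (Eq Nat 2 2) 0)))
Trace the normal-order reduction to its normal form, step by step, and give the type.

reduction (normal order):
  vcons (Vec (Eq Nat 2 2) 0) 0 (vnil (Eq Nat 2 ((\(δ : Nat). \(μ : Nat). elimNat (\(f : Nat). Nat) μ (\(ε : Nat). \(l : Nat). succ l) δ) 0 2))) (vnil ((\(w : Type0). w) (Vec (Eq Nat 2 2) 0)))
  ~> vcons (Vec (Eq Nat 2 2) 0) 0 (vnil (Eq Nat 2 ((\(δ : Nat). elimNat (\(μ : Nat). Nat) δ (\(f : Nat). \(ε : Nat). succ ε) 0) 2))) (vnil ((\(l : Type0). l) (Vec (Eq Nat 2 2) 0)))
  ~> vcons (Vec (Eq Nat 2 2) 0) 0 (vnil (Eq Nat 2 (elimNat (\(δ : Nat). Nat) 2 (\(μ : Nat). \(f : Nat). succ f) 0))) (vnil ((\(ε : Type0). ε) (Vec (Eq Nat 2 2) 0)))
  ~> vcons (Vec (Eq Nat 2 2) 0) 0 (vnil (Eq Nat 2 2)) (vnil ((\(δ : Type0). δ) (Vec (Eq Nat 2 2) 0)))
  ~> vcons (Vec (Eq Nat 2 2) 0) 0 (vnil (Eq Nat 2 2)) (vnil (Vec (Eq Nat 2 2) 0))
inferred type:
  Vec (Vec (Eq Nat 2 2) 0) 1


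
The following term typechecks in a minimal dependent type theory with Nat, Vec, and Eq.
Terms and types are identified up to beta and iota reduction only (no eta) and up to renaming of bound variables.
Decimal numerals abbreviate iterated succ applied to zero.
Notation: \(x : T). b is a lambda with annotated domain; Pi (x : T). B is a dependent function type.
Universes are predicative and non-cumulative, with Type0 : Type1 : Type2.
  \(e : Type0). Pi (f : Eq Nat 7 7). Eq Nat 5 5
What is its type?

the term's type:
  Pi (e : Type0). Type0


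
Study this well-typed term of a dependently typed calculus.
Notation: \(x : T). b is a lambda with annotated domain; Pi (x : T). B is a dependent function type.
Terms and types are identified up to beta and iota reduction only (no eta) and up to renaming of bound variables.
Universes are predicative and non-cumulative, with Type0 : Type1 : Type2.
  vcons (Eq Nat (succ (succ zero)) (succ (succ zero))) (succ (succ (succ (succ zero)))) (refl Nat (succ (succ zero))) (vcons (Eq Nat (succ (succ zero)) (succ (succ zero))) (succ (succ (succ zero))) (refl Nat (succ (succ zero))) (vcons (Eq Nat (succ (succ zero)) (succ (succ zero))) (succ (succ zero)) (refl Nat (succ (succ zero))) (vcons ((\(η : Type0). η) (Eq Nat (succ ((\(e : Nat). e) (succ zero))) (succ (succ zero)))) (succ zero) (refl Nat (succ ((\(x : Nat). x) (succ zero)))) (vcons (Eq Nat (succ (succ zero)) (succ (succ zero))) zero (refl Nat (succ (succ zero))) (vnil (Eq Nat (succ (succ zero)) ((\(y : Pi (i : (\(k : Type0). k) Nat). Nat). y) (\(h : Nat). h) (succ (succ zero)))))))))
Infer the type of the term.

inferred type:
  Vec (Eq Nat (succ (succ zero)) (succ (succ zero))) (succ (succ (succ (succ (succ zero)))))


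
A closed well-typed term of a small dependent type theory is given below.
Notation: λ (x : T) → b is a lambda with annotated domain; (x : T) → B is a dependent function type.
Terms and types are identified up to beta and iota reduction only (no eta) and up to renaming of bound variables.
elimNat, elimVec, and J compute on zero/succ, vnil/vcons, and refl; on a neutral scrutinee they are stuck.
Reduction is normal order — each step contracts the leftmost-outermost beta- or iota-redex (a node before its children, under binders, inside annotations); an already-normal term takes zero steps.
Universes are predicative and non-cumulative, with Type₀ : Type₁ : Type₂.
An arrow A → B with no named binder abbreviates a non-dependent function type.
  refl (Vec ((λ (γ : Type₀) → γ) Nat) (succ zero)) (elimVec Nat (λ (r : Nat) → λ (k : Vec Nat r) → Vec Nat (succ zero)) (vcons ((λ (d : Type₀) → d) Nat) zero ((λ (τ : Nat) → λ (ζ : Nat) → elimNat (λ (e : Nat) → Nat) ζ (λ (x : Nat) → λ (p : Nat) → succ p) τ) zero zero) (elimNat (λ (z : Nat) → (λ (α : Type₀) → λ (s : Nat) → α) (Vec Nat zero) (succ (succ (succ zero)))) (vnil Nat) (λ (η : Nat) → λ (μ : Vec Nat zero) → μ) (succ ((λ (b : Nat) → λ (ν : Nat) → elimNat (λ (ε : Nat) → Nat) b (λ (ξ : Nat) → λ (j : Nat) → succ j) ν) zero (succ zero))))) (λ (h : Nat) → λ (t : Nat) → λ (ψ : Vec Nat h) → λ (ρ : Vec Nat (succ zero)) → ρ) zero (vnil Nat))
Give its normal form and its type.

reduced normal form:
  refl (Vec Nat (succ zero)) (vcons Nat zero zero (vnil Nat))
the term's type:
  Eq (Vec Nat (succ zero)) (vcons Nat zero zero (vnil Nat)) (vcons Nat zero zero (vnil Nat))


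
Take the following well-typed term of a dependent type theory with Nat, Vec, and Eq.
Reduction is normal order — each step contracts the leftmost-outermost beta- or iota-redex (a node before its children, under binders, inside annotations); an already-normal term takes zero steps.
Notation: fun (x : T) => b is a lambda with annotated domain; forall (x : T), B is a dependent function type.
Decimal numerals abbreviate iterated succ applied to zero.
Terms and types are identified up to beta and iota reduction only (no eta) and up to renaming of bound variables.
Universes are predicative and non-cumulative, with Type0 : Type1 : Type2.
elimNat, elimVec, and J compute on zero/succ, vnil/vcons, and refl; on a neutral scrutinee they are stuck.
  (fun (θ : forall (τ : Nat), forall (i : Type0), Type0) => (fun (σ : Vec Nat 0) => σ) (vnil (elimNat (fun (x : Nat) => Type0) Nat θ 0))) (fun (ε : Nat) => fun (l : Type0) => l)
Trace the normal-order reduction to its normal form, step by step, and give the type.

normal-order reduction:
  (fun (θ : forall (τ : Nat), forall (i : Type0), Type0) => (fun (σ : Vec Nat 0) => σ) (vnil (elimNat (fun (x : Nat) => Type0) Nat θ 0))) (fun (ε : Nat) => fun (l : Type0) => l)
  ~> (fun (θ : Vec Nat 0) => θ) (vnil (elimNat (fun (τ : Nat) => Type0) Nat (fun (i : Nat) => fun (σ : Type0) => σ) 0))
  ~> vnil (elimNat (fun (θ : Nat) => Type0) Nat (fun (τ : Nat) => fun (i : Type0) => i) 0)
  ~> vnil Nat
inferred type:
  Vec Nat 0


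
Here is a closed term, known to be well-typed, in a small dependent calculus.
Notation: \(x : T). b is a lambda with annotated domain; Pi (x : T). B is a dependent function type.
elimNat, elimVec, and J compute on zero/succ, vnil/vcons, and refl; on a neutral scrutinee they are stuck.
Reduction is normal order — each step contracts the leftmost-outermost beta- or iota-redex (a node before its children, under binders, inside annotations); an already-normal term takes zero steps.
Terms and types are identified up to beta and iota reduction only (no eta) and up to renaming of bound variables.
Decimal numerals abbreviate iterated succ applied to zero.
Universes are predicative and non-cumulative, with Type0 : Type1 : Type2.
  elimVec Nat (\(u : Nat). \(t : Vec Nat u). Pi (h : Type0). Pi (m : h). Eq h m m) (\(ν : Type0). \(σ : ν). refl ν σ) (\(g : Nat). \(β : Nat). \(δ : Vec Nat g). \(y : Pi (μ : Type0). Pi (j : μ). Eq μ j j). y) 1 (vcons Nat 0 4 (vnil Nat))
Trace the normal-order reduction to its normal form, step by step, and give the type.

normal-order reduction:
  elimVec Nat (\(u : Nat). \(t : Vec Nat u). Pi (h : Type0). Pi (m : h). Eq h m m) (\(ν : Type0). \(σ : ν). refl ν σ) (\(g : Nat). \(β : Nat). \(δ : Vec Nat g). \(y : Pi (μ : Type0). Pi (j : μ). Eq μ j j). y) 1 (vcons Nat 0 4 (vnil Nat))
  ~> (\(u : Nat). \(t : Nat). \(h : Vec Nat u). \(m : Pi (ν : Type0). Pi (σ : ν). Eq ν σ σ). m) 0 4 (vnil Nat) (elimVec Nat (\(g : Nat). \(β : Vec Nat g). Pi (δ : Type0). Pi (y : δ). Eq δ y y) (\(μ : Type0). \(j : μ). refl μ j) (\(s : Nat). \(f : Nat). \(ζ : Vec Nat s). \(γ : Pi (v : Type0). Pi (ρ : v). Eq v ρ ρ). γ) 0 (vnil Nat))
  ~> (\(u : Nat). \(t : Vec Nat 0). \(h : Pi (m : Type0). Pi (ν : m). Eq m ν ν). h) 4 (vnil Nat) (elimVec Nat (\(σ : Nat). \(g : Vec Nat σ). Pi (β : Type0). Pi (δ : β). Eq β δ δ) (\(y : Type0). \(μ : y). refl y μ) (\(j : Nat). \(s : Nat). \(f : Vec Nat j). \(ζ : Pi (γ : Type0). Pi (v : γ). Eq γ v v). ζ) 0 (vnil Nat))
  ~> (\(u : Vec Nat 0). \(t : Pi (h : Type0). Pi (m : h). Eq h m m). t) (vnil Nat) (elimVec Nat (\(ν : Nat). \(σ : Vec Nat ν). Pi (g : Type0). Pi (β : g). Eq g β β) (\(δ : Type0). \(y : δ). refl δ y) (\(μ : Nat). \(j : Nat). \(s : Vec Nat μ). \(f : Pi (ζ : Type0). Pi (γ : ζ). Eq ζ γ γ). f) 0 (vnil Nat))
  ~> (\(u : Pi (t : Type0). Pi (h : t). Eq t h h). u) (elimVec Nat (\(m : Nat). \(ν : Vec Nat m). Pi (σ : Type0). Pi (g : σ). Eq σ g g) (\(β : Type0). \(δ : β). refl β δ) (\(y : Nat). \(μ : Nat). \(j : Vec Nat y). \(s : Pi (f : Type0). Pi (ζ : f). Eq f ζ ζ). s) 0 (vnil Nat))
  ~> elimVec Nat (\(u : Nat). \(t : Vec Nat u). Pi (h : Type0). Pi (m : h). Eq h m m) (\(ν : Type0). \(σ : ν). refl ν σ) (\(g : Nat). \(β : Nat). \(δ : Vec Nat g). \(y : Pi (μ : Type0). Pi (j : μ). Eq μ j j). y) 0 (vnil Nat)
  ~> \(u : Type0). \(t : u). refl u t
the term's type:
  Pi (u : Type0). Pi (t : u). Eq u t t
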